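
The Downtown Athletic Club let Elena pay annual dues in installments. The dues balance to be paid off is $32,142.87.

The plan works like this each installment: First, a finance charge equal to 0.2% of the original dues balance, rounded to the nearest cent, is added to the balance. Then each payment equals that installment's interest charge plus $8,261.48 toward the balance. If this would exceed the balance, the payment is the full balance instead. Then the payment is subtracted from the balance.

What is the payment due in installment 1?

$8,325.77

Installment 1: $32,142.87 +$64.29 interest = $32,207.16; pay $8,325.77 → $23,881.39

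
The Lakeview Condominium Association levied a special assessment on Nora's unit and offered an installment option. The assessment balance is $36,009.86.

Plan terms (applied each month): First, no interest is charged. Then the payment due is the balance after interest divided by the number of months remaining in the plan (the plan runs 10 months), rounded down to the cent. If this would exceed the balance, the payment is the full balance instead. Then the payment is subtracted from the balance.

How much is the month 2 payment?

Month 1: opening $36,009.86; payment $3,600.98; balance $32,408.88
Month 2: opening $32,408.88; payment $3,600.98; balance $28,807.90

$3,600.98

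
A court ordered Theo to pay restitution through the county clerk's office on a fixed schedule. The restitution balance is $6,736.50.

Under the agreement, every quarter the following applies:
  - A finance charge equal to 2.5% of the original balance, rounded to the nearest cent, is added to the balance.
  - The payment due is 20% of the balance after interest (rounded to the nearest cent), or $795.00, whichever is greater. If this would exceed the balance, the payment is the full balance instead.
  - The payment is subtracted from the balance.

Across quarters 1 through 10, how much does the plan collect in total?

$8,420.60

# | Opening | Interest | Payment | End bal
1 | $6,736.50 | $168.41 | $1,380.98 | $5,523.93
2 | $5,523.93 | $168.41 | $1,138.47 | $4,553.87
3 | $4,553.87 | $168.41 | $944.46 | $3,777.82
4 | $3,777.82 | $168.41 | $795.00 | $3,151.23
5 | $3,151.23 | $168.41 | $795.00 | $2,524.64
6 | $2,524.64 | $168.41 | $795.00 | $1,898.05
7 | $1,898.05 | $168.41 | $795.00 | $1,271.46
8 | $1,271.46 | $168.41 | $795.00 | $644.87
9 | $644.87 | $168.41 | $795.00 | $18.28
10 | $18.28 | $168.41 | $186.69 | $0.00
Total paid: $8,420.60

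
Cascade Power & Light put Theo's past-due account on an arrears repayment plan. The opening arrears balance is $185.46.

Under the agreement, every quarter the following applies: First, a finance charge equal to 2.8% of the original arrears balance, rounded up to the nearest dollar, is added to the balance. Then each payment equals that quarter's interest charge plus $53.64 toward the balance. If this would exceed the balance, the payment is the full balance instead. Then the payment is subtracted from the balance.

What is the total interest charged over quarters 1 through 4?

$24.00

# | Opening | Interest | Payment | End bal
1 | $185.46 | $6.00 | $59.64 | $131.82
2 | $131.82 | $6.00 | $59.64 | $78.18
3 | $78.18 | $6.00 | $59.64 | $24.54
4 | $24.54 | $6.00 | $30.54 | $0.00
Total interest: $6.00 + $6.00 + $6.00 + $6.00 = $24.00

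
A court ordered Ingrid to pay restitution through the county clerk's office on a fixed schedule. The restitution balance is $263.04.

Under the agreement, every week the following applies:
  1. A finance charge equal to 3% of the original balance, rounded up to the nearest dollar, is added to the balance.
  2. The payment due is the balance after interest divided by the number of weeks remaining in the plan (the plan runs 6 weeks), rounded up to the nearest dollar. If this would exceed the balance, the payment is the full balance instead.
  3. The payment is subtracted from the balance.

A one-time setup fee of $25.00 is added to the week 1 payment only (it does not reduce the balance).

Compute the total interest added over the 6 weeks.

Week 1: opening $263.04; interest $8.00 → $271.04; payment $46.00 (+ $25.00 fee); balance $225.04
Week 2: opening $225.04; interest $8.00 → $233.04; payment $47.00; balance $186.04
Week 3: opening $186.04; interest $8.00 → $194.04; payment $49.00; balance $145.04
Week 4: opening $145.04; interest $8.00 → $153.04; payment $52.00; balance $101.04
Week 5: opening $101.04; interest $8.00 → $109.04; payment $55.00; balance $54.04
Week 6: opening $54.04; interest $8.00 → $62.04; payment $62.04; balance $0.00
Total interest: $8.00 + $8.00 + $8.00 + $8.00 + $8.00 + $8.00 = $48.00

$48.00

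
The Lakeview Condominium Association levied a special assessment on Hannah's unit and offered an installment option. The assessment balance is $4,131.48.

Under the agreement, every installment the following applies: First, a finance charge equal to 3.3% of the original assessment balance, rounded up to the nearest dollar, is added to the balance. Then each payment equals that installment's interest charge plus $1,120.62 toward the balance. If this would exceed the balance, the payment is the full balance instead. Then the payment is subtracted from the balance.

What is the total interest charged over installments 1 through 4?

Installment 1: $4,131.48 +$137.00 interest = $4,268.48; pay $1,257.62 → $3,010.86
Installment 2: $3,010.86 +$137.00 interest = $3,147.86; pay $1,257.62 → $1,890.24
Installment 3: $1,890.24 +$137.00 interest = $2,027.24; pay $1,257.62 → $769.62
Installment 4: $769.62 +$137.00 interest = $906.62; pay $906.62 → $0.00
Total interest: $137.00 + $137.00 + $137.00 + $137.00 = $548.00

$548.00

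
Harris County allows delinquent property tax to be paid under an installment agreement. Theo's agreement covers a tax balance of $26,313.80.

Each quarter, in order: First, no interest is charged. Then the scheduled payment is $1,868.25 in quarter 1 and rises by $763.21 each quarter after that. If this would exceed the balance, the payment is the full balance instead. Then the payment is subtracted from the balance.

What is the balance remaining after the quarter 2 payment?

$21,814.09

Quarter 1: opening $26,313.80; payment $1,868.25; balance $24,445.55
Quarter 2: opening $24,445.55; payment $2,631.46; balance $21,814.09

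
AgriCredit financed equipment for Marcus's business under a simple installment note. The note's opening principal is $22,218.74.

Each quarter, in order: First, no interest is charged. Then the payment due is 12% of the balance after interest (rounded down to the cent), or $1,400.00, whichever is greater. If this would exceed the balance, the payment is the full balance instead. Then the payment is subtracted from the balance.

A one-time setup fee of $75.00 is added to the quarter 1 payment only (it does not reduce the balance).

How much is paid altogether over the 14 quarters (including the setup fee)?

# | Opening | Payment | Fee | End bal
1 | $22,218.74 | $2,666.24 | $75.00 | $19,552.50
2 | $19,552.50 | $2,346.30 | — | $17,206.20
3 | $17,206.20 | $2,064.74 | — | $15,141.46
4 | $15,141.46 | $1,816.97 | — | $13,324.49
5 | $13,324.49 | $1,598.93 | — | $11,725.56
6 | $11,725.56 | $1,407.06 | — | $10,318.50
7 | $10,318.50 | $1,400.00 | — | $8,918.50
8 | $8,918.50 | $1,400.00 | — | $7,518.50
9 | $7,518.50 | $1,400.00 | — | $6,118.50
10 | $6,118.50 | $1,400.00 | — | $4,718.50
11 | $4,718.50 | $1,400.00 | — | $3,318.50
12 | $3,318.50 | $1,400.00 | — | $1,918.50
13 | $1,918.50 | $1,400.00 | — | $518.50
14 | $518.50 | $518.50 | — | $0.00
Total paid: $22,293.74

$22,293.74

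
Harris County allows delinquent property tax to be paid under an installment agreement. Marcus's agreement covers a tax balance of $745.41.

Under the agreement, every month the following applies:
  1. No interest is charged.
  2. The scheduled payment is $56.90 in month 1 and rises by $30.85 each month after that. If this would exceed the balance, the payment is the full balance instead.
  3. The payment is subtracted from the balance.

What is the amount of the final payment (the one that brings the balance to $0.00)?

Month 1: opening $745.41; payment $56.90; balance $688.51
Month 2: opening $688.51; payment $87.75; balance $600.76
Month 3: opening $600.76; payment $118.60; balance $482.16
Month 4: opening $482.16; payment $149.45; balance $332.71
Month 5: opening $332.71; payment $180.30; balance $152.41
Month 6: opening $152.41; payment $152.41; balance $0.00

$152.41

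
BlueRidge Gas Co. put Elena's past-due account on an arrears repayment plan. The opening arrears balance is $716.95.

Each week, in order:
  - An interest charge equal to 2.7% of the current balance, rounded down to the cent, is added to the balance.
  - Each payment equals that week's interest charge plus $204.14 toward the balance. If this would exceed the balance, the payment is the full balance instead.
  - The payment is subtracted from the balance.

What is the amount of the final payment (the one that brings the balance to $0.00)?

$107.35

Week 1: opening $716.95; interest $19.35 → $736.30; payment $223.49; balance $512.81
Week 2: opening $512.81; interest $13.84 → $526.65; payment $217.98; balance $308.67
Week 3: opening $308.67; interest $8.33 → $317.00; payment $212.47; balance $104.53
Week 4: opening $104.53; interest $2.82 → $107.35; payment $107.35; balance $0.00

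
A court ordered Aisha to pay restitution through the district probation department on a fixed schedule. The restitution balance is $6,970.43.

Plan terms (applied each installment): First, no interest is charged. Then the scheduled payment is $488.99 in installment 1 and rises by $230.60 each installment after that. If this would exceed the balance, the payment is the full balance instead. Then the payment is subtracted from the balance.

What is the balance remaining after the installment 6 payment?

Installment 1: $6,970.43 − $488.99 → $6,481.44
Installment 2: $6,481.44 − $719.59 → $5,761.85
Installment 3: $5,761.85 − $950.19 → $4,811.66
Installment 4: $4,811.66 − $1,180.79 → $3,630.87
Installment 5: $3,630.87 − $1,411.39 → $2,219.48
Installment 6: $2,219.48 − $1,641.99 → $577.49

$577.49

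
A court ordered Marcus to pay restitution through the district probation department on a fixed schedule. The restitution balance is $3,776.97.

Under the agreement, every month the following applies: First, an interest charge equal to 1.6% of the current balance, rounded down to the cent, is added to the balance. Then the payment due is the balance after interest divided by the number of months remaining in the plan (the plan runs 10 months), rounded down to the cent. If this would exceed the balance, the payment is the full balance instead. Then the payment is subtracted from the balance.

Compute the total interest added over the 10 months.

# | Opening | Interest | Payment | End bal
1 | $3,776.97 | $60.43 | $383.74 | $3,453.66
2 | $3,453.66 | $55.25 | $389.87 | $3,119.04
3 | $3,119.04 | $49.90 | $396.11 | $2,772.83
4 | $2,772.83 | $44.36 | $402.45 | $2,414.74
5 | $2,414.74 | $38.63 | $408.89 | $2,044.48
6 | $2,044.48 | $32.71 | $415.43 | $1,661.76
7 | $1,661.76 | $26.58 | $422.08 | $1,266.26
8 | $1,266.26 | $20.26 | $428.84 | $857.68
9 | $857.68 | $13.72 | $435.70 | $435.70
10 | $435.70 | $6.97 | $442.67 | $0.00
Total interest: $60.43 + $55.25 + $49.90 + $44.36 + $38.63 + $32.71 + $26.58 + $20.26 + $13.72 + $6.97 = $348.81

$348.81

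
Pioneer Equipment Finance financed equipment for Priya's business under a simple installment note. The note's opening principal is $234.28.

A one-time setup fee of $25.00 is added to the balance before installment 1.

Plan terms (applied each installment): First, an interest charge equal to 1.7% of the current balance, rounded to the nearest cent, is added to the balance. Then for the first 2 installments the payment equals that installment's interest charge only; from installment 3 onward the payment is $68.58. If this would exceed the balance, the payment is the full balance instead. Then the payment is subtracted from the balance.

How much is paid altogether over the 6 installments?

$279.12

Installment 1: $259.28 +$4.41 interest = $263.69; pay $4.41 → $259.28
Installment 2: $259.28 +$4.41 interest = $263.69; pay $4.41 → $259.28
Installment 3: $259.28 +$4.41 interest = $263.69; pay $68.58 → $195.11
Installment 4: $195.11 +$3.32 interest = $198.43; pay $68.58 → $129.85
Installment 5: $129.85 +$2.21 interest = $132.06; pay $68.58 → $63.48
Installment 6: $63.48 +$1.08 interest = $64.56; pay $64.56 → $0.00
Total paid: $279.12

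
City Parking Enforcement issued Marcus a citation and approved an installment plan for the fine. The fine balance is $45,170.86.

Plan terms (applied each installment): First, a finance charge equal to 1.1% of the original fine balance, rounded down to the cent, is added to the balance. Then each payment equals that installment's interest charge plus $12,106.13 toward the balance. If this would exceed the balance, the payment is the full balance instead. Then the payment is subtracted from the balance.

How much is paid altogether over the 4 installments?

Installment 1: opening $45,170.86; interest $496.87 → $45,667.73; payment $12,603.00; balance $33,064.73
Installment 2: opening $33,064.73; interest $496.87 → $33,561.60; payment $12,603.00; balance $20,958.60
Installment 3: opening $20,958.60; interest $496.87 → $21,455.47; payment $12,603.00; balance $8,852.47
Installment 4: opening $8,852.47; interest $496.87 → $9,349.34; payment $9,349.34; balance $0.00
Total paid: $47,158.34

$47,158.34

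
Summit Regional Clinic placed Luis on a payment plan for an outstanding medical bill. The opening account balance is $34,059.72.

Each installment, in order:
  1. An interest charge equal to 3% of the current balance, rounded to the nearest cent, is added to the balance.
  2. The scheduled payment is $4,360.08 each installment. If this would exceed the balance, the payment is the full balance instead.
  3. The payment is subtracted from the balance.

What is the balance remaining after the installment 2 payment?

# | Opening | Interest | Payment | End bal
1 | $34,059.72 | $1,021.79 | $4,360.08 | $30,721.43
2 | $30,721.43 | $921.64 | $4,360.08 | $27,282.99

$27,282.99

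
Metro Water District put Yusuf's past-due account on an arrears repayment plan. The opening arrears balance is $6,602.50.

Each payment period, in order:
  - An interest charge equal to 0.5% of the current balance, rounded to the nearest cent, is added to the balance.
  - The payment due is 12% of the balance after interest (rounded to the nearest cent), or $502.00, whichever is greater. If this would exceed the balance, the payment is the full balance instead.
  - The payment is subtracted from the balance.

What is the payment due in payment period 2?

$704.21

Payment period 1: opening $6,602.50; interest $33.01 → $6,635.51; payment $796.26; balance $5,839.25
Payment period 2: opening $5,839.25; interest $29.20 → $5,868.45; payment $704.21; balance $5,164.24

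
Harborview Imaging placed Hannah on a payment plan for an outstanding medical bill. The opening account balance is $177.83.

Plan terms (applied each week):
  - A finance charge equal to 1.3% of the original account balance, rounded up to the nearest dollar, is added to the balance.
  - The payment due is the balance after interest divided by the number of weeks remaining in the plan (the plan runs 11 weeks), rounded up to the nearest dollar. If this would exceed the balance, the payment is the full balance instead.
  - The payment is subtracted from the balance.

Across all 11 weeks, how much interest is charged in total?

$33.00

Week 1: opening $177.83; interest $3.00 → $180.83; payment $17.00; balance $163.83
Week 2: opening $163.83; interest $3.00 → $166.83; payment $17.00; balance $149.83
Week 3: opening $149.83; interest $3.00 → $152.83; payment $17.00; balance $135.83
Week 4: opening $135.83; interest $3.00 → $138.83; payment $18.00; balance $120.83
Week 5: opening $120.83; interest $3.00 → $123.83; payment $18.00; balance $105.83
Week 6: opening $105.83; interest $3.00 → $108.83; payment $19.00; balance $89.83
Week 7: opening $89.83; interest $3.00 → $92.83; payment $19.00; balance $73.83
Week 8: opening $73.83; interest $3.00 → $76.83; payment $20.00; balance $56.83
Week 9: opening $56.83; interest $3.00 → $59.83; payment $20.00; balance $39.83
Week 10: opening $39.83; interest $3.00 → $42.83; payment $22.00; balance $20.83
Week 11: opening $20.83; interest $3.00 → $23.83; payment $23.83; balance $0.00
Total interest: $3.00 + $3.00 + $3.00 + $3.00 + $3.00 + $3.00 + $3.00 + $3.00 + $3.00 + $3.00 + $3.00 = $33.00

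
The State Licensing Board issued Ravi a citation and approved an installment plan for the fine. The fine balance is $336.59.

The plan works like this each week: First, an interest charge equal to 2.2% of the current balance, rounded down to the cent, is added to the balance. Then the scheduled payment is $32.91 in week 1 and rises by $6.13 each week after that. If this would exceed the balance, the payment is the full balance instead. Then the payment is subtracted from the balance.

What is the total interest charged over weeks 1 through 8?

$35.01

Week 1: opening $336.59; interest $7.40 → $343.99; payment $32.91; balance $311.08
Week 2: opening $311.08; interest $6.84 → $317.92; payment $39.04; balance $278.88
Week 3: opening $278.88; interest $6.13 → $285.01; payment $45.17; balance $239.84
Week 4: opening $239.84; interest $5.27 → $245.11; payment $51.30; balance $193.81
Week 5: opening $193.81; interest $4.26 → $198.07; payment $57.43; balance $140.64
Week 6: opening $140.64; interest $3.09 → $143.73; payment $63.56; balance $80.17
Week 7: opening $80.17; interest $1.76 → $81.93; payment $69.69; balance $12.24
Week 8: opening $12.24; interest $0.26 → $12.50; payment $12.50; balance $0.00
Total interest: $7.40 + $6.84 + $6.13 + $5.27 + $4.26 + $3.09 + $1.76 + $0.26 = $35.01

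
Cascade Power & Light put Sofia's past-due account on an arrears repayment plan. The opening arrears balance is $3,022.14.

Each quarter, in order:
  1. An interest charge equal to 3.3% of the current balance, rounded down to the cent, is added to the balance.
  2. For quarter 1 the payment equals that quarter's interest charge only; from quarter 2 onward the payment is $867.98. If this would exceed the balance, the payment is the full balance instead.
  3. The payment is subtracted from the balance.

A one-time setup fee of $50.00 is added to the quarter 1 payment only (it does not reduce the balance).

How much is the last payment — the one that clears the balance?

Quarter 1: $3,022.14 +$99.73 interest = $3,121.87; pay $99.73 (+ $50.00 fee) → $3,022.14
Quarter 2: $3,022.14 +$99.73 interest = $3,121.87; pay $867.98 → $2,253.89
Quarter 3: $2,253.89 +$74.37 interest = $2,328.26; pay $867.98 → $1,460.28
Quarter 4: $1,460.28 +$48.18 interest = $1,508.46; pay $867.98 → $640.48
Quarter 5: $640.48 +$21.13 interest = $661.61; pay $661.61 → $0.00

$661.61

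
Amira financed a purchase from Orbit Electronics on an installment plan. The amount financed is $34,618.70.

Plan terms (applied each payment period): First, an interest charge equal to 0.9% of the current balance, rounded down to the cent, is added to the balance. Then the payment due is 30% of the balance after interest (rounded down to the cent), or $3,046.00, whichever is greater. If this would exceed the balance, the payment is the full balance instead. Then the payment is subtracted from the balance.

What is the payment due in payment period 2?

$7,401.37

# | Opening | Interest | Payment | End bal
1 | $34,618.70 | $311.56 | $10,479.07 | $24,451.19
2 | $24,451.19 | $220.06 | $7,401.37 | $17,269.88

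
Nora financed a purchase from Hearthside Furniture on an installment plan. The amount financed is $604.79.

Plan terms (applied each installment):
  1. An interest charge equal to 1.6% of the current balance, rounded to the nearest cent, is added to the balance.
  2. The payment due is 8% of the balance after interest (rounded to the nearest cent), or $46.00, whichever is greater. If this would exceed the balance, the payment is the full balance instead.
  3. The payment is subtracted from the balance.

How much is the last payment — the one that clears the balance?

Installment 1: $604.79 +$9.68 interest = $614.47; pay $49.16 → $565.31
Installment 2: $565.31 +$9.04 interest = $574.35; pay $46.00 → $528.35
Installment 3: $528.35 +$8.45 interest = $536.80; pay $46.00 → $490.80
Installment 4: $490.80 +$7.85 interest = $498.65; pay $46.00 → $452.65
Installment 5: $452.65 +$7.24 interest = $459.89; pay $46.00 → $413.89
Installment 6: $413.89 +$6.62 interest = $420.51; pay $46.00 → $374.51
Installment 7: $374.51 +$5.99 interest = $380.50; pay $46.00 → $334.50
Installment 8: $334.50 +$5.35 interest = $339.85; pay $46.00 → $293.85
Installment 9: $293.85 +$4.70 interest = $298.55; pay $46.00 → $252.55
Installment 10: $252.55 +$4.04 interest = $256.59; pay $46.00 → $210.59
Installment 11: $210.59 +$3.37 interest = $213.96; pay $46.00 → $167.96
Installment 12: $167.96 +$2.69 interest = $170.65; pay $46.00 → $124.65
Installment 13: $124.65 +$1.99 interest = $126.64; pay $46.00 → $80.64
Installment 14: $80.64 +$1.29 interest = $81.93; pay $46.00 → $35.93
Installment 15: $35.93 +$0.57 interest = $36.50; pay $36.50 → $0.00

$36.50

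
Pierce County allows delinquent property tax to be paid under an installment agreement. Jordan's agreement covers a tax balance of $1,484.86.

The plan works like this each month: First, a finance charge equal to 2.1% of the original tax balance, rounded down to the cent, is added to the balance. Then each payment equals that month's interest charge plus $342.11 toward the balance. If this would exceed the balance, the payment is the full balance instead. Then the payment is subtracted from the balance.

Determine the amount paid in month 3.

$373.29

# | Opening | Interest | Payment | End bal
1 | $1,484.86 | $31.18 | $373.29 | $1,142.75
2 | $1,142.75 | $31.18 | $373.29 | $800.64
3 | $800.64 | $31.18 | $373.29 | $458.53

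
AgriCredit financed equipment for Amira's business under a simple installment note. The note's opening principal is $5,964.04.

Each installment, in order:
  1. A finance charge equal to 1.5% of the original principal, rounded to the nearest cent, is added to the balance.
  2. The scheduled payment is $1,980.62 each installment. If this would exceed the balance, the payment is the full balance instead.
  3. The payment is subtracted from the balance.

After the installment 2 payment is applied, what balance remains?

# | Opening | Interest | Payment | End bal
1 | $5,964.04 | $89.46 | $1,980.62 | $4,072.88
2 | $4,072.88 | $89.46 | $1,980.62 | $2,181.72

$2,181.72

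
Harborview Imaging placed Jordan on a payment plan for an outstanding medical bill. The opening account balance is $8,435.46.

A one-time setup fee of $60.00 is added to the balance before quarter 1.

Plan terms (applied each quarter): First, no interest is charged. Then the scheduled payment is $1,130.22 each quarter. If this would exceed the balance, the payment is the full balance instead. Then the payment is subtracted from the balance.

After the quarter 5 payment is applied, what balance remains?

Quarter 1: opening $8,495.46; payment $1,130.22; balance $7,365.24
Quarter 2: opening $7,365.24; payment $1,130.22; balance $6,235.02
Quarter 3: opening $6,235.02; payment $1,130.22; balance $5,104.80
Quarter 4: opening $5,104.80; payment $1,130.22; balance $3,974.58
Quarter 5: opening $3,974.58; payment $1,130.22; balance $2,844.36

$2,844.36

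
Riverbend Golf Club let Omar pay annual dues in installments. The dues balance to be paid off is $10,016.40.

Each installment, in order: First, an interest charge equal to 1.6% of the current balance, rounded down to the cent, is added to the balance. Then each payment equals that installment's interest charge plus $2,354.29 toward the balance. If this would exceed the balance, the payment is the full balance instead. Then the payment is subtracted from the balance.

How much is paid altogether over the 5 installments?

$10,441.00

Installment 1: opening $10,016.40; interest $160.26 → $10,176.66; payment $2,514.55; balance $7,662.11
Installment 2: opening $7,662.11; interest $122.59 → $7,784.70; payment $2,476.88; balance $5,307.82
Installment 3: opening $5,307.82; interest $84.92 → $5,392.74; payment $2,439.21; balance $2,953.53
Installment 4: opening $2,953.53; interest $47.25 → $3,000.78; payment $2,401.54; balance $599.24
Installment 5: opening $599.24; interest $9.58 → $608.82; payment $608.82; balance $0.00
Total paid: $10,441.00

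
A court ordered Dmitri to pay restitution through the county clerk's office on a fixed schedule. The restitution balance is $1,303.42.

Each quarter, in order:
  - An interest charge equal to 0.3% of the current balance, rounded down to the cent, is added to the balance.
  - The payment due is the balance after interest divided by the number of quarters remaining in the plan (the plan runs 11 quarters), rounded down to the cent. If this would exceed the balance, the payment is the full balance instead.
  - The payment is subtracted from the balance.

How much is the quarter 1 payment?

$118.84

Quarter 1: opening $1,303.42; interest $3.91 → $1,307.33; payment $118.84; balance $1,188.49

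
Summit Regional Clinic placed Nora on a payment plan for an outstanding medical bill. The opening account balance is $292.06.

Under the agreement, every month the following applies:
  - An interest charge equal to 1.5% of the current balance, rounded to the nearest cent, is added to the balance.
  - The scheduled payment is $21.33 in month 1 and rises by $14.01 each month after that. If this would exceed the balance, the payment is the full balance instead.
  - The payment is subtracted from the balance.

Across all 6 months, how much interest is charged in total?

$18.15

# | Opening | Interest | Payment | End bal
1 | $292.06 | $4.38 | $21.33 | $275.11
2 | $275.11 | $4.13 | $35.34 | $243.90
3 | $243.90 | $3.66 | $49.35 | $198.21
4 | $198.21 | $2.97 | $63.36 | $137.82
5 | $137.82 | $2.07 | $77.37 | $62.52
6 | $62.52 | $0.94 | $63.46 | $0.00
Total interest: $4.38 + $4.13 + $3.66 + $2.97 + $2.07 + $0.94 = $18.15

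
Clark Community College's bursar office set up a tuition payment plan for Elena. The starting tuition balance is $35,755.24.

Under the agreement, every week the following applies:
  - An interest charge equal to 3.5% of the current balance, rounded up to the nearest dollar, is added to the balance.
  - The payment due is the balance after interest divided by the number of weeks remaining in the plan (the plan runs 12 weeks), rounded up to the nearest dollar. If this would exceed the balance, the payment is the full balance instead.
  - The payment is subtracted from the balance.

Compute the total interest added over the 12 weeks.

$9,284.00

# | Opening | Interest | Payment | End bal
1 | $35,755.24 | $1,252.00 | $3,084.00 | $33,923.24
2 | $33,923.24 | $1,188.00 | $3,192.00 | $31,919.24
3 | $31,919.24 | $1,118.00 | $3,304.00 | $29,733.24
4 | $29,733.24 | $1,041.00 | $3,420.00 | $27,354.24
5 | $27,354.24 | $958.00 | $3,540.00 | $24,772.24
6 | $24,772.24 | $868.00 | $3,663.00 | $21,977.24
7 | $21,977.24 | $770.00 | $3,792.00 | $18,955.24
8 | $18,955.24 | $664.00 | $3,924.00 | $15,695.24
9 | $15,695.24 | $550.00 | $4,062.00 | $12,183.24
10 | $12,183.24 | $427.00 | $4,204.00 | $8,406.24
11 | $8,406.24 | $295.00 | $4,351.00 | $4,350.24
12 | $4,350.24 | $153.00 | $4,503.24 | $0.00
Total interest: $1,252.00 + $1,188.00 + $1,118.00 + $1,041.00 + $958.00 + $868.00 + $770.00 + $664.00 + $550.00 + $427.00 + $295.00 + $153.00 = $9,284.00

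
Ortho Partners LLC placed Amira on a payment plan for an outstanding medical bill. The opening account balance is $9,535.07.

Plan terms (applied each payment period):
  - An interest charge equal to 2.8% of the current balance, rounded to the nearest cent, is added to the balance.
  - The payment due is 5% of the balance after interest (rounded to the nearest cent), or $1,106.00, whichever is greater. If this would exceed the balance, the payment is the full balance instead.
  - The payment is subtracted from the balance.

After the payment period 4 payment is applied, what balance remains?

# | Opening | Interest | Payment | End bal
1 | $9,535.07 | $266.98 | $1,106.00 | $8,696.05
2 | $8,696.05 | $243.49 | $1,106.00 | $7,833.54
3 | $7,833.54 | $219.34 | $1,106.00 | $6,946.88
4 | $6,946.88 | $194.51 | $1,106.00 | $6,035.39

$6,035.39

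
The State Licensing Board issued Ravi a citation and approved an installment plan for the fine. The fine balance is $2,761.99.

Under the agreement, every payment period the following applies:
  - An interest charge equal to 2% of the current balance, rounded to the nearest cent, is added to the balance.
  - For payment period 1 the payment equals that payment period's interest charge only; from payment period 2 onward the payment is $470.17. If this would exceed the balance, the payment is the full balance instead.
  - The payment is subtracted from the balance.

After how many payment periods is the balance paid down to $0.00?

Payment period 1: opening $2,761.99; interest $55.24 → $2,817.23; payment $55.24; balance $2,761.99
Payment period 2: opening $2,761.99; interest $55.24 → $2,817.23; payment $470.17; balance $2,347.06
Payment period 3: opening $2,347.06; interest $46.94 → $2,394.00; payment $470.17; balance $1,923.83
Payment period 4: opening $1,923.83; interest $38.48 → $1,962.31; payment $470.17; balance $1,492.14
Payment period 5: opening $1,492.14; interest $29.84 → $1,521.98; payment $470.17; balance $1,051.81
Payment period 6: opening $1,051.81; interest $21.04 → $1,072.85; payment $470.17; balance $602.68
Payment period 7: opening $602.68; interest $12.05 → $614.73; payment $470.17; balance $144.56
Payment period 8: opening $144.56; interest $2.89 → $147.45; payment $147.45; balance $0.00
Balance reaches $0.00 in payment period 8.

8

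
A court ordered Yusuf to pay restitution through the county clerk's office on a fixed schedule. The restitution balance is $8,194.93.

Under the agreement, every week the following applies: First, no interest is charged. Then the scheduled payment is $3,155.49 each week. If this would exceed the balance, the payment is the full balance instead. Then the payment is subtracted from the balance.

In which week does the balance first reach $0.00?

# | Opening | Payment | End bal
1 | $8,194.93 | $3,155.49 | $5,039.44
2 | $5,039.44 | $3,155.49 | $1,883.95
3 | $1,883.95 | $1,883.95 | $0.00
Balance reaches $0.00 in week 3.

3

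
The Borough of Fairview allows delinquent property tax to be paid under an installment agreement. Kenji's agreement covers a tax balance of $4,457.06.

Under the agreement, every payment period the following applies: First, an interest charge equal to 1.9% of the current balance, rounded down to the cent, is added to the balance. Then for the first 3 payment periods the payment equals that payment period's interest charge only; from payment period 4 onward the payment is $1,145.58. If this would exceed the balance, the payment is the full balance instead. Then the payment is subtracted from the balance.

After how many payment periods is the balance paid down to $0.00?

8

Payment period 1: opening $4,457.06; interest $84.68 → $4,541.74; payment $84.68; balance $4,457.06
Payment period 2: opening $4,457.06; interest $84.68 → $4,541.74; payment $84.68; balance $4,457.06
Payment period 3: opening $4,457.06; interest $84.68 → $4,541.74; payment $84.68; balance $4,457.06
Payment period 4: opening $4,457.06; interest $84.68 → $4,541.74; payment $1,145.58; balance $3,396.16
Payment period 5: opening $3,396.16; interest $64.52 → $3,460.68; payment $1,145.58; balance $2,315.10
Payment period 6: opening $2,315.10; interest $43.98 → $2,359.08; payment $1,145.58; balance $1,213.50
Payment period 7: opening $1,213.50; interest $23.05 → $1,236.55; payment $1,145.58; balance $90.97
Payment period 8: opening $90.97; interest $1.72 → $92.69; payment $92.69; balance $0.00
Balance reaches $0.00 in payment period 8.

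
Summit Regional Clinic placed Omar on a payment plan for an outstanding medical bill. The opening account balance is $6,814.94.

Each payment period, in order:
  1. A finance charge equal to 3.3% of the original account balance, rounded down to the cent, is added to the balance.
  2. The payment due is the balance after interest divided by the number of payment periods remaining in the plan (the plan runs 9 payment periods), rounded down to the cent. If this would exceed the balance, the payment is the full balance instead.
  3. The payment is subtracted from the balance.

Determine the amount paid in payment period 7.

$1,056.09

Payment period 1: $6,814.94 +$224.89 interest = $7,039.83; pay $782.20 → $6,257.63
Payment period 2: $6,257.63 +$224.89 interest = $6,482.52; pay $810.31 → $5,672.21
Payment period 3: $5,672.21 +$224.89 interest = $5,897.10; pay $842.44 → $5,054.66
Payment period 4: $5,054.66 +$224.89 interest = $5,279.55; pay $879.92 → $4,399.63
Payment period 5: $4,399.63 +$224.89 interest = $4,624.52; pay $924.90 → $3,699.62
Payment period 6: $3,699.62 +$224.89 interest = $3,924.51; pay $981.12 → $2,943.39
Payment period 7: $2,943.39 +$224.89 interest = $3,168.28; pay $1,056.09 → $2,112.19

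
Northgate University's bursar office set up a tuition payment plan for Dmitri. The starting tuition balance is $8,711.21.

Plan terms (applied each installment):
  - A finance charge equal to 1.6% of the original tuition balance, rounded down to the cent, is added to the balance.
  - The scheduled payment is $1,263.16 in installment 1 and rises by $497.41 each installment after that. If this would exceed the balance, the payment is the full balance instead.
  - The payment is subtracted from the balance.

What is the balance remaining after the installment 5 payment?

$0.00

Installment 1: $8,711.21 +$139.37 interest = $8,850.58; pay $1,263.16 → $7,587.42
Installment 2: $7,587.42 +$139.37 interest = $7,726.79; pay $1,760.57 → $5,966.22
Installment 3: $5,966.22 +$139.37 interest = $6,105.59; pay $2,257.98 → $3,847.61
Installment 4: $3,847.61 +$139.37 interest = $3,986.98; pay $2,755.39 → $1,231.59
Installment 5: $1,231.59 +$139.37 interest = $1,370.96; pay $1,370.96 → $0.00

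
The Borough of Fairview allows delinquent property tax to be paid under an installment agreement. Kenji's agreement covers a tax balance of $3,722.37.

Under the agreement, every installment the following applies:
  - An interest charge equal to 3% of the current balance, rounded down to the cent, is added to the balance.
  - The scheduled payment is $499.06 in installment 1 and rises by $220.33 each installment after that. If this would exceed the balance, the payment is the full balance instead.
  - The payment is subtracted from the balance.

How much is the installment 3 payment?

$939.72

Installment 1: $3,722.37 +$111.67 interest = $3,834.04; pay $499.06 → $3,334.98
Installment 2: $3,334.98 +$100.04 interest = $3,435.02; pay $719.39 → $2,715.63
Installment 3: $2,715.63 +$81.46 interest = $2,797.09; pay $939.72 → $1,857.37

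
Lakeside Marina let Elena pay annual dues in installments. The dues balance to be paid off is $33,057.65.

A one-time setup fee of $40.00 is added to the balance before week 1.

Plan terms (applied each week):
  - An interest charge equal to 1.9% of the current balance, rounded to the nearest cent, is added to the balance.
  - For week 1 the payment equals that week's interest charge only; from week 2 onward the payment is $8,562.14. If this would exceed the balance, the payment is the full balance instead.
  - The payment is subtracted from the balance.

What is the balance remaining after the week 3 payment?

$17,080.35

Week 1: $33,097.65 +$628.86 interest = $33,726.51; pay $628.86 → $33,097.65
Week 2: $33,097.65 +$628.86 interest = $33,726.51; pay $8,562.14 → $25,164.37
Week 3: $25,164.37 +$478.12 interest = $25,642.49; pay $8,562.14 → $17,080.35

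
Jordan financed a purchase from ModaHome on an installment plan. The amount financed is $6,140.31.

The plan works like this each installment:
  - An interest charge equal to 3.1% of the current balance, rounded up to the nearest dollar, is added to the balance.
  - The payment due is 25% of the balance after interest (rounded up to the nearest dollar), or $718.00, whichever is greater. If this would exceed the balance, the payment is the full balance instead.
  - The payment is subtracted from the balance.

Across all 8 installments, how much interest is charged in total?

Installment 1: $6,140.31 +$191.00 interest = $6,331.31; pay $1,583.00 → $4,748.31
Installment 2: $4,748.31 +$148.00 interest = $4,896.31; pay $1,225.00 → $3,671.31
Installment 3: $3,671.31 +$114.00 interest = $3,785.31; pay $947.00 → $2,838.31
Installment 4: $2,838.31 +$88.00 interest = $2,926.31; pay $732.00 → $2,194.31
Installment 5: $2,194.31 +$69.00 interest = $2,263.31; pay $718.00 → $1,545.31
Installment 6: $1,545.31 +$48.00 interest = $1,593.31; pay $718.00 → $875.31
Installment 7: $875.31 +$28.00 interest = $903.31; pay $718.00 → $185.31
Installment 8: $185.31 +$6.00 interest = $191.31; pay $191.31 → $0.00
Total interest: $191.00 + $148.00 + $114.00 + $88.00 + $69.00 + $48.00 + $28.00 + $6.00 = $692.00

$692.00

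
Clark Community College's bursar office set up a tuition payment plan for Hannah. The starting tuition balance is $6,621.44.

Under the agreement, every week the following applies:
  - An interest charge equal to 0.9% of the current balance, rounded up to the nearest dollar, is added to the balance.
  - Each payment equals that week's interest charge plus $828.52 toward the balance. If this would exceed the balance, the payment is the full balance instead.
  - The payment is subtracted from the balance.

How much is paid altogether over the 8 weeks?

$6,893.44

Week 1: $6,621.44 +$60.00 interest = $6,681.44; pay $888.52 → $5,792.92
Week 2: $5,792.92 +$53.00 interest = $5,845.92; pay $881.52 → $4,964.40
Week 3: $4,964.40 +$45.00 interest = $5,009.40; pay $873.52 → $4,135.88
Week 4: $4,135.88 +$38.00 interest = $4,173.88; pay $866.52 → $3,307.36
Week 5: $3,307.36 +$30.00 interest = $3,337.36; pay $858.52 → $2,478.84
Week 6: $2,478.84 +$23.00 interest = $2,501.84; pay $851.52 → $1,650.32
Week 7: $1,650.32 +$15.00 interest = $1,665.32; pay $843.52 → $821.80
Week 8: $821.80 +$8.00 interest = $829.80; pay $829.80 → $0.00
Total paid: $6,893.44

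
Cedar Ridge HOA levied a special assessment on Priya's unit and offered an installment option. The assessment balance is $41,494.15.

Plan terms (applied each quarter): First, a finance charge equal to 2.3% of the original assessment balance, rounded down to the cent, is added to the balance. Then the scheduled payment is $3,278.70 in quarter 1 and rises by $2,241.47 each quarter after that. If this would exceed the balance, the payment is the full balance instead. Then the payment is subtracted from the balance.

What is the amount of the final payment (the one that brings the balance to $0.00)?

Quarter 1: opening $41,494.15; interest $954.36 → $42,448.51; payment $3,278.70; balance $39,169.81
Quarter 2: opening $39,169.81; interest $954.36 → $40,124.17; payment $5,520.17; balance $34,604.00
Quarter 3: opening $34,604.00; interest $954.36 → $35,558.36; payment $7,761.64; balance $27,796.72
Quarter 4: opening $27,796.72; interest $954.36 → $28,751.08; payment $10,003.11; balance $18,747.97
Quarter 5: opening $18,747.97; interest $954.36 → $19,702.33; payment $12,244.58; balance $7,457.75
Quarter 6: opening $7,457.75; interest $954.36 → $8,412.11; payment $8,412.11; balance $0.00

$8,412.11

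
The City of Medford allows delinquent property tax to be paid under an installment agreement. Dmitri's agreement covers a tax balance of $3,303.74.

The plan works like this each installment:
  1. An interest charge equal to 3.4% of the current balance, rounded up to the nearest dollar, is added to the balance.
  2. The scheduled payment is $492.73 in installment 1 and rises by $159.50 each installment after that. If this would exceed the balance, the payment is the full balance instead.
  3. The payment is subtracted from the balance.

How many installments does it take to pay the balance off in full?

Installment 1: $3,303.74 +$113.00 interest = $3,416.74; pay $492.73 → $2,924.01
Installment 2: $2,924.01 +$100.00 interest = $3,024.01; pay $652.23 → $2,371.78
Installment 3: $2,371.78 +$81.00 interest = $2,452.78; pay $811.73 → $1,641.05
Installment 4: $1,641.05 +$56.00 interest = $1,697.05; pay $971.23 → $725.82
Installment 5: $725.82 +$25.00 interest = $750.82; pay $750.82 → $0.00
Balance reaches $0.00 in installment 5.

5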